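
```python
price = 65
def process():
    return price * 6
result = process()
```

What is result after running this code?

Step 1: price = 65 is defined globally.
Step 2: process() looks up price from global scope = 65, then computes 65 * 6 = 390.
Step 3: result = 390

The answer is 390.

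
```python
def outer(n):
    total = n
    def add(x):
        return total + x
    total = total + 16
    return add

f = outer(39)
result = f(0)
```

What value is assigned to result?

Step 1: outer(39) sets total = 39, then total = 39 + 16 = 55.
Step 2: Closures capture by reference, so add sees total = 55.
Step 3: f(0) returns 55 + 0 = 55

The answer is 55.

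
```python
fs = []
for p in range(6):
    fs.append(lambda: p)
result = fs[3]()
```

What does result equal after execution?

Step 1: The loop creates 6 lambdas, all referencing the same variable p.
Step 2: After the loop, p = 5 (final value).
Step 3: fs[3]() looks up p at call time and finds 5. This is the late binding gotcha. result = 5

The answer is 5.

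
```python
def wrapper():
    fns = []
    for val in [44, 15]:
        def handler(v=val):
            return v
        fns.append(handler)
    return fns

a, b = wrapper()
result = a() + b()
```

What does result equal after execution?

Step 1: Default argument v=val captures val at each iteration.
Step 2: a() returns 44 (captured at first iteration), b() returns 15 (captured at second).
Step 3: result = 44 + 15 = 59

The answer is 59.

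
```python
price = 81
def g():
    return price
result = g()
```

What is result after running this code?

Step 1: price = 81 is defined in the global scope.
Step 2: g() looks up price. No local price exists, so Python checks the global scope via LEGB rule and finds price = 81.
Step 3: result = 81

The answer is 81.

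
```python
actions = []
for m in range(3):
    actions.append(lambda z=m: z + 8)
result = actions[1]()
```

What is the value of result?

Step 1: Default argument z=m captures m's value at definition time.
Step 2: actions[1] was defined when m = 1, so z defaults to 1.
Step 3: result = 1 + 8 = 9 (default arg fixes the late binding issue)

The answer is 9.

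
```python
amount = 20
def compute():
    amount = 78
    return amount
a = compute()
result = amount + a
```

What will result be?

Step 1: Global amount = 20. compute() returns local amount = 78.
Step 2: a = 78. Global amount still = 20.
Step 3: result = 20 + 78 = 98

The answer is 98.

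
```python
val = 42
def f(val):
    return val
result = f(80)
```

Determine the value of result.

Step 1: Global val = 42.
Step 2: f(80) takes parameter val = 80, which shadows the global.
Step 3: result = 80

The answer is 80.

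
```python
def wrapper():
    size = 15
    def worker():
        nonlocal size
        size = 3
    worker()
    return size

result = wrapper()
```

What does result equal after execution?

Step 1: wrapper() sets size = 15.
Step 2: worker() uses nonlocal to reassign size = 3.
Step 3: result = 3

The answer is 3.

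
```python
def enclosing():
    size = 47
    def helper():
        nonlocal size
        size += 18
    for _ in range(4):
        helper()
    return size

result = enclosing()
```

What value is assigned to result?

Step 1: size = 47.
Step 2: helper() is called 4 times in a loop, each adding 18 via nonlocal.
Step 3: size = 47 + 18 * 4 = 119

The answer is 119.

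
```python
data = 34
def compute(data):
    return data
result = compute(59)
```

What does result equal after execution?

Step 1: Global data = 34.
Step 2: compute(59) takes parameter data = 59, which shadows the global.
Step 3: result = 59

The answer is 59.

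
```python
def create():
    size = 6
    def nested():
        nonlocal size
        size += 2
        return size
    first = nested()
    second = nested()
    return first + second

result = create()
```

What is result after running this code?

Step 1: size starts at 6.
Step 2: First call: size = 6 + 2 = 8, returns 8.
Step 3: Second call: size = 8 + 2 = 10, returns 10.
Step 4: result = 8 + 10 = 18

The answer is 18.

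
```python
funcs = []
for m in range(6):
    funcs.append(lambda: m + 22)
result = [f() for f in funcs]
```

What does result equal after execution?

Step 1: All lambdas capture m by reference. After the loop, m = 5.
Step 2: Each call returns 5 + 22 = 27.
Step 3: result = [27, 27, 27, 27, 27, 27]

The answer is [27, 27, 27, 27, 27, 27].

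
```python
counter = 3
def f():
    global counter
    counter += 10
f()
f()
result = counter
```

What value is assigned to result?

Step 1: counter = 3.
Step 2: First f(): counter = 3 + 10 = 13.
Step 3: Second f(): counter = 13 + 10 = 23. result = 23

The answer is 23.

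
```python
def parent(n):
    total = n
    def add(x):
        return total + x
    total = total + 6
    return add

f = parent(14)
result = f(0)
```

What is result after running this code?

Step 1: parent(14) sets total = 14, then total = 14 + 6 = 20.
Step 2: Closures capture by reference, so add sees total = 20.
Step 3: f(0) returns 20 + 0 = 20

The answer is 20.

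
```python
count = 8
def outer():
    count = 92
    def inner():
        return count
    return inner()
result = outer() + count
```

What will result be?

Step 1: Global count = 8. outer() shadows with count = 92.
Step 2: inner() returns enclosing count = 92. outer() = 92.
Step 3: result = 92 + global count (8) = 100

The answer is 100.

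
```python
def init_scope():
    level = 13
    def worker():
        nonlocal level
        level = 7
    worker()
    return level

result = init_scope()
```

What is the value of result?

Step 1: init_scope() sets level = 13.
Step 2: worker() uses nonlocal to reassign level = 7.
Step 3: result = 7

The answer is 7.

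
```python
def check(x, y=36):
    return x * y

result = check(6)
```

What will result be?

Step 1: check(6) uses default y = 36.
Step 2: Returns 6 * 36 = 216.
Step 3: result = 216

The answer is 216.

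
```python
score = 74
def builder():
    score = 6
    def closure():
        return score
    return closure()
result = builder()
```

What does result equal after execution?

Step 1: score = 74 globally, but builder() defines score = 6 locally.
Step 2: closure() looks up score. Not in local scope, so checks enclosing scope (builder) and finds score = 6.
Step 3: result = 6

The answer is 6.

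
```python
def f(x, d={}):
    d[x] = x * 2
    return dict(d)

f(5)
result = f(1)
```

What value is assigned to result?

Step 1: Mutable default dict is shared across calls.
Step 2: First call adds 5: 10. Second call adds 1: 2.
Step 3: result = {5: 10, 1: 2}

The answer is {5: 10, 1: 2}.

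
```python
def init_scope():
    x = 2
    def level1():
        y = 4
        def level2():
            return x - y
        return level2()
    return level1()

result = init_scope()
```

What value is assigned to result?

Step 1: x = 2 in init_scope. y = 4 in level1.
Step 2: level2() reads x = 2 and y = 4 from enclosing scopes.
Step 3: result = 2 - 4 = -2

The answer is -2.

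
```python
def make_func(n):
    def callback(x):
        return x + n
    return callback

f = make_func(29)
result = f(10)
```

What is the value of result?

Step 1: make_func(29) creates a closure that captures n = 29.
Step 2: f(10) calls the closure with x = 10, returning 10 + 29 = 39.
Step 3: result = 39

The answer is 39.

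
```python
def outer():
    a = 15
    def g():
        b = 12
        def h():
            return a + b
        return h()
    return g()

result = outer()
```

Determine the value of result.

Step 1: outer() defines a = 15. g() defines b = 12.
Step 2: h() accesses both from enclosing scopes: a = 15, b = 12.
Step 3: result = 15 + 12 = 27

The answer is 27.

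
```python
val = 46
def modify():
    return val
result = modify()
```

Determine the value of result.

Step 1: val = 46 is defined in the global scope.
Step 2: modify() looks up val. No local val exists, so Python checks the global scope via LEGB rule and finds val = 46.
Step 3: result = 46

The answer is 46.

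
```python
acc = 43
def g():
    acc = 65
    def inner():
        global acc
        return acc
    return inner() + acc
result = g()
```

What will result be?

Step 1: Global acc = 43. g() shadows with local acc = 65.
Step 2: inner() uses global keyword, so inner() returns global acc = 43.
Step 3: g() returns 43 + 65 = 108

The answer is 108.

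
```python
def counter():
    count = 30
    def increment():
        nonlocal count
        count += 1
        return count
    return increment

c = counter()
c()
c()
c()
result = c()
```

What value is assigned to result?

Step 1: counter() creates closure with count = 30.
Step 2: Each c() call increments count via nonlocal. After 4 calls: 30 + 4 = 34.
Step 3: result = 34

The answer is 34.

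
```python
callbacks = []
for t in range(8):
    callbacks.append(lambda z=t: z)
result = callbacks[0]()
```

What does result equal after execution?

Step 1: Default argument z=t captures t's value at each iteration.
Step 2: callbacks[0] captured z = 0 when t was 0.
Step 3: result = 0

The answer is 0.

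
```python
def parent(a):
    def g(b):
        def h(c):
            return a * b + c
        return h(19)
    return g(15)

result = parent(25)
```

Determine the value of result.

Step 1: a = 25, b = 15, c = 19.
Step 2: h() computes a * b + c = 25 * 15 + 19 = 394.
Step 3: result = 394

The answer is 394.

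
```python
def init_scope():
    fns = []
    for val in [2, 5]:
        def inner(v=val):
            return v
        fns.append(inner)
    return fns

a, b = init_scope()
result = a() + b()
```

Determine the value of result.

Step 1: Default argument v=val captures val at each iteration.
Step 2: a() returns 2 (captured at first iteration), b() returns 5 (captured at second).
Step 3: result = 2 + 5 = 7

The answer is 7.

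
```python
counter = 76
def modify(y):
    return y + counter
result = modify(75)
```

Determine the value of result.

Step 1: counter = 76 is defined globally.
Step 2: modify(75) uses parameter y = 75 and looks up counter from global scope = 76.
Step 3: result = 75 + 76 = 151

The answer is 151.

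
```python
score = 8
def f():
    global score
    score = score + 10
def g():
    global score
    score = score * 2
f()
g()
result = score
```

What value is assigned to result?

Step 1: score = 8.
Step 2: f() adds 10: score = 8 + 10 = 18.
Step 3: g() doubles: score = 18 * 2 = 36.
Step 4: result = 36

The answer is 36.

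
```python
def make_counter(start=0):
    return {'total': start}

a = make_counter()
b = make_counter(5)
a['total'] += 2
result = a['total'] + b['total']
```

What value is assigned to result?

Step 1: make_counter() returns a new dict each call (immutable default 0).
Step 2: a = {'total': 0}, b = {'total': 5}.
Step 3: a['total'] += 2 = 2. result = 2 + 5 = 7

The answer is 7.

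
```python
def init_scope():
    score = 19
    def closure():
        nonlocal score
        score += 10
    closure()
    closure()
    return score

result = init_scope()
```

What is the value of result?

Step 1: score starts at 19.
Step 2: closure() is called 2 times, each adding 10.
Step 3: score = 19 + 10 * 2 = 39

The answer is 39.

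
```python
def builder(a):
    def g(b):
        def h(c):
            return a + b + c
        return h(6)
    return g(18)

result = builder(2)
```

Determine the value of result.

Step 1: a = 2, b = 18, c = 6 across three nested scopes.
Step 2: h() accesses all three via LEGB rule.
Step 3: result = 2 + 18 + 6 = 26

The answer is 26.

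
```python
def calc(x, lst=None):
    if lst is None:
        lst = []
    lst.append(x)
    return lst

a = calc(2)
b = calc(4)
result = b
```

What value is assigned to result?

Step 1: None default with guard creates a NEW list each call.
Step 2: a = [2] (fresh list). b = [4] (another fresh list).
Step 3: result = [4] (this is the fix for mutable default)

The answer is [4].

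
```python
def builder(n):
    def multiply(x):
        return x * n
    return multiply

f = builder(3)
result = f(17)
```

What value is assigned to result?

Step 1: builder(3) returns multiply closure with n = 3.
Step 2: f(17) computes 17 * 3 = 51.
Step 3: result = 51

The answer is 51.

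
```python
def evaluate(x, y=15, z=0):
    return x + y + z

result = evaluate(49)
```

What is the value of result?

Step 1: evaluate(49) uses defaults y = 15, z = 0.
Step 2: Returns 49 + 15 + 0 = 64.
Step 3: result = 64

The answer is 64.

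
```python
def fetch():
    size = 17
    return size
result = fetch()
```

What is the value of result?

Step 1: fetch() defines size = 17 in its local scope.
Step 2: return size finds the local variable size = 17.
Step 3: result = 17

The answer is 17.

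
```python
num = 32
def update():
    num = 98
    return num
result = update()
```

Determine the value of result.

Step 1: Global num = 32.
Step 2: update() creates local num = 98, shadowing the global.
Step 3: Returns local num = 98. result = 98

The answer is 98.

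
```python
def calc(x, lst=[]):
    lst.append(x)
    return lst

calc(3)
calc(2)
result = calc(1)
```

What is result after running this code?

Step 1: Mutable default argument gotcha! The list [] is created once.
Step 2: Each call appends to the SAME list: [3], [3, 2], [3, 2, 1].
Step 3: result = [3, 2, 1]

The answer is [3, 2, 1].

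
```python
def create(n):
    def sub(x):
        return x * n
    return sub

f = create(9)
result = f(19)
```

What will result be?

Step 1: create(9) creates a closure capturing n = 9.
Step 2: f(19) computes 19 * 9 = 171.
Step 3: result = 171

The answer is 171.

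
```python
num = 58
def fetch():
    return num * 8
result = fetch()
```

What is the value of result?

Step 1: num = 58 is defined globally.
Step 2: fetch() looks up num from global scope = 58, then computes 58 * 8 = 464.
Step 3: result = 464

The answer is 464.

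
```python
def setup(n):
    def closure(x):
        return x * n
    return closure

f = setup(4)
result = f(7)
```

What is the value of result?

Step 1: setup(4) creates a closure capturing n = 4.
Step 2: f(7) computes 7 * 4 = 28.
Step 3: result = 28

The answer is 28.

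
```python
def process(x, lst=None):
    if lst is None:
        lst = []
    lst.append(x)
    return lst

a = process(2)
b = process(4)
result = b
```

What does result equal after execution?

Step 1: None default with guard creates a NEW list each call.
Step 2: a = [2] (fresh list). b = [4] (another fresh list).
Step 3: result = [4] (this is the fix for mutable default)

The answer is [4].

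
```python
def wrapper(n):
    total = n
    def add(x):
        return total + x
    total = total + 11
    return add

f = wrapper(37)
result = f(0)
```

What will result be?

Step 1: wrapper(37) sets total = 37, then total = 37 + 11 = 48.
Step 2: Closures capture by reference, so add sees total = 48.
Step 3: f(0) returns 48 + 0 = 48

The answer is 48.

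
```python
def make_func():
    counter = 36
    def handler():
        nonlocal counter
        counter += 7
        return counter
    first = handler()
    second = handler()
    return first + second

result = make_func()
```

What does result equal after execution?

Step 1: counter starts at 36.
Step 2: First call: counter = 36 + 7 = 43, returns 43.
Step 3: Second call: counter = 43 + 7 = 50, returns 50.
Step 4: result = 43 + 50 = 93

The answer is 93.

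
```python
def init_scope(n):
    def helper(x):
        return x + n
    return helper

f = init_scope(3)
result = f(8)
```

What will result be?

Step 1: init_scope(3) creates a closure that captures n = 3.
Step 2: f(8) calls the closure with x = 8, returning 8 + 3 = 11.
Step 3: result = 11

The answer is 11.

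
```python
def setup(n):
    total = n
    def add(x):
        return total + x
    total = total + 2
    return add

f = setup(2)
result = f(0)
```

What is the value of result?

Step 1: setup(2) sets total = 2, then total = 2 + 2 = 4.
Step 2: Closures capture by reference, so add sees total = 4.
Step 3: f(0) returns 4 + 0 = 4

The answer is 4.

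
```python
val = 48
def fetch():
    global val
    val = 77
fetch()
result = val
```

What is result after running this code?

Step 1: val = 48 globally.
Step 2: fetch() declares global val and sets it to 77.
Step 3: After fetch(), global val = 77. result = 77

The answer is 77.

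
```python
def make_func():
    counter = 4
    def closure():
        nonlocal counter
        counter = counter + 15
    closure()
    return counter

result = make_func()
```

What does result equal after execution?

Step 1: make_func() sets counter = 4.
Step 2: closure() uses nonlocal to modify counter in make_func's scope: counter = 4 + 15 = 19.
Step 3: make_func() returns the modified counter = 19

The answer is 19.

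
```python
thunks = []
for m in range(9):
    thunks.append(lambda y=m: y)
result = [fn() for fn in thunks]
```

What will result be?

Step 1: Default arg y=m captures m at each iteration.
Step 2: Each lambda has its own default: 0, 1, ..., 8.
Step 3: result = [0, 1, 2, 3, 4, 5, 6, 7, 8]

The answer is [0, 1, 2, 3, 4, 5, 6, 7, 8].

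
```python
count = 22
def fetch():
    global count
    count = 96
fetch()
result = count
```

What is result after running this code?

Step 1: count = 22 globally.
Step 2: fetch() declares global count and sets it to 96.
Step 3: After fetch(), global count = 96. result = 96

The answer is 96.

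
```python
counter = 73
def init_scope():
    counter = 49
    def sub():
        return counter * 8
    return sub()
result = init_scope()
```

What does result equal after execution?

Step 1: init_scope() shadows global counter with counter = 49.
Step 2: sub() finds counter = 49 in enclosing scope, computes 49 * 8 = 392.
Step 3: result = 392

The answer is 392.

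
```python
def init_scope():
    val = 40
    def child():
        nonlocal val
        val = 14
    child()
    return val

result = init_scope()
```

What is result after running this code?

Step 1: init_scope() sets val = 40.
Step 2: child() uses nonlocal to reassign val = 14.
Step 3: result = 14

The answer is 14.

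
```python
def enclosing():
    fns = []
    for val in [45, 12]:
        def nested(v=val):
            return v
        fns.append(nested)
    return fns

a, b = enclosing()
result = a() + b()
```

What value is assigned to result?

Step 1: Default argument v=val captures val at each iteration.
Step 2: a() returns 45 (captured at first iteration), b() returns 12 (captured at second).
Step 3: result = 45 + 12 = 57

The answer is 57.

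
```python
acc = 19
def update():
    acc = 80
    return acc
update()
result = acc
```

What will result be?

Step 1: acc = 19 globally.
Step 2: update() creates a LOCAL acc = 80 (no global keyword!).
Step 3: The global acc is unchanged. result = 19

The answer is 19.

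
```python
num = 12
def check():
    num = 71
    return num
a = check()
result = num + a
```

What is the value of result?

Step 1: Global num = 12. check() returns local num = 71.
Step 2: a = 71. Global num still = 12.
Step 3: result = 12 + 71 = 83

The answer is 83.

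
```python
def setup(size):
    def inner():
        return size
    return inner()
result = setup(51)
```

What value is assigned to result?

Step 1: setup(51) binds parameter size = 51.
Step 2: inner() looks up size in enclosing scope and finds the parameter size = 51.
Step 3: result = 51

The answer is 51.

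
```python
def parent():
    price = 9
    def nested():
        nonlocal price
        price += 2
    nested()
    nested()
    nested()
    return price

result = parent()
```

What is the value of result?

Step 1: price starts at 9.
Step 2: nested() is called 3 times, each adding 2.
Step 3: price = 9 + 2 * 3 = 15

The answer is 15.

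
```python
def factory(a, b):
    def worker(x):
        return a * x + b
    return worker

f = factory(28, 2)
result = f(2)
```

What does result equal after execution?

Step 1: factory(28, 2) captures a = 28, b = 2.
Step 2: f(2) computes 28 * 2 + 2 = 58.
Step 3: result = 58

The answer is 58.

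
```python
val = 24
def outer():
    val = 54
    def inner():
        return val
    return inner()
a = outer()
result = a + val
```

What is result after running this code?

Step 1: outer() has local val = 54. inner() reads from enclosing.
Step 2: outer() returns 54. Global val = 24 unchanged.
Step 3: result = 54 + 24 = 78

The answer is 78.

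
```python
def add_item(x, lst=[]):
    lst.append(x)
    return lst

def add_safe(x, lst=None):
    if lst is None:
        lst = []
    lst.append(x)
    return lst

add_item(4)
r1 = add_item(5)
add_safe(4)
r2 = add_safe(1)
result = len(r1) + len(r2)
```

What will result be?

Step 1: add_item shares mutable default: after 2 calls, lst = [4, 5], len = 2.
Step 2: add_safe creates fresh list each time: r2 = [1], len = 1.
Step 3: result = 2 + 1 = 3

The answer is 3.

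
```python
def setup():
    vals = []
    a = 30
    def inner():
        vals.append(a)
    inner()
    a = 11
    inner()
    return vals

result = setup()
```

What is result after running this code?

Step 1: a = 30. inner() appends current a to vals.
Step 2: First inner(): appends 30. Then a = 11.
Step 3: Second inner(): appends 11 (closure sees updated a). result = [30, 11]

The answer is [30, 11].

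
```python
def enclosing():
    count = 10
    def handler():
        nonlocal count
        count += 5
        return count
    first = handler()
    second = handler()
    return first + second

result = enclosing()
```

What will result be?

Step 1: count starts at 10.
Step 2: First call: count = 10 + 5 = 15, returns 15.
Step 3: Second call: count = 15 + 5 = 20, returns 20.
Step 4: result = 15 + 20 = 35

The answer is 35.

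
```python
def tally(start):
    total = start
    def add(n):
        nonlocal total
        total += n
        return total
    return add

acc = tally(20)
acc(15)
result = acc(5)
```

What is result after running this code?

Step 1: tally(20) creates closure with total = 20.
Step 2: First acc(15): total = 20 + 15 = 35.
Step 3: Second acc(5): total = 35 + 5 = 40. result = 40

The answer is 40.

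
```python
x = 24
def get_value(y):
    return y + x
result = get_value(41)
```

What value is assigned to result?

Step 1: x = 24 is defined globally.
Step 2: get_value(41) uses parameter y = 41 and looks up x from global scope = 24.
Step 3: result = 41 + 24 = 65

The answer is 65.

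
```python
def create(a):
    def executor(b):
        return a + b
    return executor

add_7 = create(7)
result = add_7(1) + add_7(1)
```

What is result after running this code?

Step 1: add_7 captures a = 7.
Step 2: add_7(1) = 7 + 1 = 8, called twice.
Step 3: result = 8 + 8 = 16

The answer is 16.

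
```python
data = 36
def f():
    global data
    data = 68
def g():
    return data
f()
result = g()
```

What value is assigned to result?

Step 1: data = 36.
Step 2: f() sets global data = 68.
Step 3: g() reads global data = 68. result = 68

The answer is 68.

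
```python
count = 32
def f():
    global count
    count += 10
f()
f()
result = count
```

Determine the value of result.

Step 1: count = 32.
Step 2: First f(): count = 32 + 10 = 42.
Step 3: Second f(): count = 42 + 10 = 52. result = 52

The answer is 52.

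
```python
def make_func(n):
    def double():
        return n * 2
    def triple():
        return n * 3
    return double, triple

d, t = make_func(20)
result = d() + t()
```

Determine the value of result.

Step 1: Both closures capture the same n = 20.
Step 2: d() = 20 * 2 = 40, t() = 20 * 3 = 60.
Step 3: result = 40 + 60 = 100

The answer is 100.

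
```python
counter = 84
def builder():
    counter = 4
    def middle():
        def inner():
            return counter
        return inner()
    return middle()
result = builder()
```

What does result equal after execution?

Step 1: builder() defines counter = 4. middle() and inner() have no local counter.
Step 2: inner() checks local (none), enclosing middle() (none), enclosing builder() and finds counter = 4.
Step 3: result = 4

The answer is 4.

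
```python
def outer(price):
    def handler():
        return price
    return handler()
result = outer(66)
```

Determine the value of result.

Step 1: outer(66) binds parameter price = 66.
Step 2: handler() looks up price in enclosing scope and finds the parameter price = 66.
Step 3: result = 66

The answer is 66.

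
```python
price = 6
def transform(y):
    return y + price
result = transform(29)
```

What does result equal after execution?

Step 1: price = 6 is defined globally.
Step 2: transform(29) uses parameter y = 29 and looks up price from global scope = 6.
Step 3: result = 29 + 6 = 35

The answer is 35.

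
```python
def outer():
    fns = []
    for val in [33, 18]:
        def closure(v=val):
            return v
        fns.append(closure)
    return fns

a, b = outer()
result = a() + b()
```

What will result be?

Step 1: Default argument v=val captures val at each iteration.
Step 2: a() returns 33 (captured at first iteration), b() returns 18 (captured at second).
Step 3: result = 33 + 18 = 51

The answer is 51.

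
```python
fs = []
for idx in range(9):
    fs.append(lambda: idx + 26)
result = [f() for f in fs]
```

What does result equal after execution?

Step 1: All lambdas capture idx by reference. After the loop, idx = 8.
Step 2: Each call returns 8 + 26 = 34.
Step 3: result = [34, 34, 34, 34, 34, 34, 34, 34, 34]

The answer is [34, 34, 34, 34, 34, 34, 34, 34, 34].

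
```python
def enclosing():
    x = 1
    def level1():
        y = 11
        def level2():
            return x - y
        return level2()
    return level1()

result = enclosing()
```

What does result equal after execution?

Step 1: x = 1 in enclosing. y = 11 in level1.
Step 2: level2() reads x = 1 and y = 11 from enclosing scopes.
Step 3: result = 1 - 11 = -10

The answer is -10.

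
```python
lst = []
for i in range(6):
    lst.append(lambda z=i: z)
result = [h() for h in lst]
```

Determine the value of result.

Step 1: Default arg z=i captures i at each iteration.
Step 2: Each lambda has its own default: 0, 1, ..., 5.
Step 3: result = [0, 1, 2, 3, 4, 5]

The answer is [0, 1, 2, 3, 4, 5].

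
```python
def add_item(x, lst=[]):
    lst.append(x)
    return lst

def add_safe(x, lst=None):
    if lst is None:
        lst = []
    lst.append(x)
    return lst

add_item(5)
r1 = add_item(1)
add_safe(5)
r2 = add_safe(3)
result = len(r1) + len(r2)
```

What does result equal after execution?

Step 1: add_item shares mutable default: after 2 calls, lst = [5, 1], len = 2.
Step 2: add_safe creates fresh list each time: r2 = [3], len = 1.
Step 3: result = 2 + 1 = 3

The answer is 3.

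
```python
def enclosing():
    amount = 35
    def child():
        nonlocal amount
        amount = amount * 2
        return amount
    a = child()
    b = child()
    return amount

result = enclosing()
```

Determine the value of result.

Step 1: amount starts at 35.
Step 2: First child(): amount = 35 * 2 = 70.
Step 3: Second child(): amount = 70 * 2 = 140.
Step 4: result = 140

The answer is 140.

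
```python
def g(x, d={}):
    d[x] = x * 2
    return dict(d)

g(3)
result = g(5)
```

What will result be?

Step 1: Mutable default dict is shared across calls.
Step 2: First call adds 3: 6. Second call adds 5: 10.
Step 3: result = {3: 6, 5: 10}

The answer is {3: 6, 5: 10}.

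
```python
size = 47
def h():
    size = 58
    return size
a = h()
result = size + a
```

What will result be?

Step 1: Global size = 47. h() returns local size = 58.
Step 2: a = 58. Global size still = 47.
Step 3: result = 47 + 58 = 105

The answer is 105.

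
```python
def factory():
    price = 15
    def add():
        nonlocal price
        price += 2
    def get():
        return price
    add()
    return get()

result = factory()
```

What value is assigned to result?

Step 1: price = 15. add() modifies it via nonlocal, get() reads it.
Step 2: add() makes price = 15 + 2 = 17.
Step 3: get() returns 17. result = 17

The answer is 17.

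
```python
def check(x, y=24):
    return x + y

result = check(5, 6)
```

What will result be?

Step 1: check(5, 6) overrides default y with 6.
Step 2: Returns 5 + 6 = 11.
Step 3: result = 11

The answer is 11.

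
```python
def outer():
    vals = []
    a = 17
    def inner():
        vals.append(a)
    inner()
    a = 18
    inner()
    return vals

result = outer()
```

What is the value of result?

Step 1: a = 17. inner() appends current a to vals.
Step 2: First inner(): appends 17. Then a = 18.
Step 3: Second inner(): appends 18 (closure sees updated a). result = [17, 18]

The answer is [17, 18].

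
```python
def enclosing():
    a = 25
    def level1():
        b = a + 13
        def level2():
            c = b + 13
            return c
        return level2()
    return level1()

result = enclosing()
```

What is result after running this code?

Step 1: a = 25. b = a + 13 = 38.
Step 2: c = b + 13 = 38 + 13 = 51.
Step 3: result = 51

The answer is 51.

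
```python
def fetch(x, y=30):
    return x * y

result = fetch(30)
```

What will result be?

Step 1: fetch(30) uses default y = 30.
Step 2: Returns 30 * 30 = 900.
Step 3: result = 900

The answer is 900.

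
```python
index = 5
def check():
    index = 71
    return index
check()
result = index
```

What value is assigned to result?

Step 1: Global index = 5.
Step 2: check() creates local index = 71 (shadow, not modification).
Step 3: After check() returns, global index is unchanged. result = 5

The answer is 5.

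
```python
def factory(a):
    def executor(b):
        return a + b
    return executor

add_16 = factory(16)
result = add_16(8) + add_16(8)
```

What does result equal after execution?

Step 1: add_16 captures a = 16.
Step 2: add_16(8) = 16 + 8 = 24, called twice.
Step 3: result = 24 + 24 = 48

The answer is 48.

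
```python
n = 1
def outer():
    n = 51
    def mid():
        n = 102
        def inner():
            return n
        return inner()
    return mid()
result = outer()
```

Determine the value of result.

Step 1: Three levels of shadowing: global 1, outer 51, mid 102.
Step 2: inner() finds n = 102 in enclosing mid() scope.
Step 3: result = 102

The answer is 102.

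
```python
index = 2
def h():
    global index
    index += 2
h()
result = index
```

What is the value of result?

Step 1: index = 2 globally.
Step 2: h() modifies global index: index += 2 = 4.
Step 3: result = 4

The answer is 4.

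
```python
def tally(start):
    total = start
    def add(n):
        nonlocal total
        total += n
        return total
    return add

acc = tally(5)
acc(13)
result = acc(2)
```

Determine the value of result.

Step 1: tally(5) creates closure with total = 5.
Step 2: First acc(13): total = 5 + 13 = 18.
Step 3: Second acc(2): total = 18 + 2 = 20. result = 20

The answer is 20.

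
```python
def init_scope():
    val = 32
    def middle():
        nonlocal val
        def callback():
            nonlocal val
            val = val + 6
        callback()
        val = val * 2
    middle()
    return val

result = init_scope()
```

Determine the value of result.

Step 1: val = 32.
Step 2: callback() adds 6: val = 32 + 6 = 38.
Step 3: middle() doubles: val = 38 * 2 = 76.
Step 4: result = 76

The answer is 76.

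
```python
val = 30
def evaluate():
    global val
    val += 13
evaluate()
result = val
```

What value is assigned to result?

Step 1: val = 30 globally.
Step 2: evaluate() modifies global val: val += 13 = 43.
Step 3: result = 43

The answer is 43.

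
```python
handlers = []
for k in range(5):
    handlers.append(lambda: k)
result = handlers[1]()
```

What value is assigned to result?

Step 1: The loop creates 5 lambdas, all referencing the same variable k.
Step 2: After the loop, k = 4 (final value).
Step 3: handlers[1]() looks up k at call time and finds 4. This is the late binding gotcha. result = 4

The answer is 4.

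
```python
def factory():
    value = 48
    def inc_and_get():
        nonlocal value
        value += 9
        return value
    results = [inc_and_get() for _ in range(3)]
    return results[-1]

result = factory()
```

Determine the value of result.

Step 1: value = 48.
Step 2: Three calls to inc_and_get(), each adding 9.
Step 3: Last value = 48 + 9 * 3 = 75

The answer is 75.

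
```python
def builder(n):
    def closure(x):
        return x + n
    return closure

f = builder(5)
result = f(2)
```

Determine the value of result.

Step 1: builder(5) creates a closure that captures n = 5.
Step 2: f(2) calls the closure with x = 2, returning 2 + 5 = 7.
Step 3: result = 7

The answer is 7.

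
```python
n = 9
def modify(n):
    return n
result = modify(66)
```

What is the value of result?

Step 1: Global n = 9.
Step 2: modify(66) takes parameter n = 66, which shadows the global.
Step 3: result = 66

The answer is 66.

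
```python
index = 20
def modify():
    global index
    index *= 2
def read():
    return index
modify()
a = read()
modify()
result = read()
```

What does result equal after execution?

Step 1: index = 20.
Step 2: First modify(): index = 20 * 2 = 40.
Step 3: Second modify(): index = 40 * 2 = 80.
Step 4: read() returns 80

The answer is 80.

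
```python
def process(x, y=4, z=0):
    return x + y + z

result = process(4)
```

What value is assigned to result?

Step 1: process(4) uses defaults y = 4, z = 0.
Step 2: Returns 4 + 4 + 0 = 8.
Step 3: result = 8

The answer is 8.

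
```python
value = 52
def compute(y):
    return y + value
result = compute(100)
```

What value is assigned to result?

Step 1: value = 52 is defined globally.
Step 2: compute(100) uses parameter y = 100 and looks up value from global scope = 52.
Step 3: result = 100 + 52 = 152

The answer is 152.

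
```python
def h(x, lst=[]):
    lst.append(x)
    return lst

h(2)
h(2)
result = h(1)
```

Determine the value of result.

Step 1: Mutable default argument gotcha! The list [] is created once.
Step 2: Each call appends to the SAME list: [2], [2, 2], [2, 2, 1].
Step 3: result = [2, 2, 1]

The answer is [2, 2, 1].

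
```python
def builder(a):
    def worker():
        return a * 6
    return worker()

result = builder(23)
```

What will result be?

Step 1: builder(23) binds parameter a = 23.
Step 2: worker() accesses a = 23 from enclosing scope.
Step 3: result = 23 * 6 = 138

The answer is 138.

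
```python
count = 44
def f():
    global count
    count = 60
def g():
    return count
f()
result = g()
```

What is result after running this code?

Step 1: count = 44.
Step 2: f() sets global count = 60.
Step 3: g() reads global count = 60. result = 60

The answer is 60.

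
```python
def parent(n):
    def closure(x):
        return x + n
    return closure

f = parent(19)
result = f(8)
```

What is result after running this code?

Step 1: parent(19) creates a closure that captures n = 19.
Step 2: f(8) calls the closure with x = 8, returning 8 + 19 = 27.
Step 3: result = 27

The answer is 27.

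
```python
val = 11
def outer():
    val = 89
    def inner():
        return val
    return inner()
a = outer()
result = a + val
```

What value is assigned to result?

Step 1: outer() has local val = 89. inner() reads from enclosing.
Step 2: outer() returns 89. Global val = 11 unchanged.
Step 3: result = 89 + 11 = 100

The answer is 100.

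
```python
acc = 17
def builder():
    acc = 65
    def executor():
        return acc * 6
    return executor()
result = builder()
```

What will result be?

Step 1: builder() shadows global acc with acc = 65.
Step 2: executor() finds acc = 65 in enclosing scope, computes 65 * 6 = 390.
Step 3: result = 390

The answer is 390.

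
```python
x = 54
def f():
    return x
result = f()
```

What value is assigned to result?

Step 1: x = 54 is defined in the global scope.
Step 2: f() looks up x. No local x exists, so Python checks the global scope via LEGB rule and finds x = 54.
Step 3: result = 54

The answer is 54.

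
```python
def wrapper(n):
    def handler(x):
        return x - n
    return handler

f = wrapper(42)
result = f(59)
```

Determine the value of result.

Step 1: wrapper(42) creates a closure capturing n = 42.
Step 2: f(59) computes 59 - 42 = 17.
Step 3: result = 17

The answer is 17.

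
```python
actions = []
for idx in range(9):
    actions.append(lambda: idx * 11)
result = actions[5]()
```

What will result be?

Step 1: All lambdas reference the same variable idx (late binding).
Step 2: After the loop, idx = 8. Every lambda returns idx * 11.
Step 3: actions[5]() = 8 * 11 = 88

The answer is 88.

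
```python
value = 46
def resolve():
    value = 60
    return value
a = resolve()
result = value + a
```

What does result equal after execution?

Step 1: Global value = 46. resolve() returns local value = 60.
Step 2: a = 60. Global value still = 46.
Step 3: result = 46 + 60 = 106

The answer is 106.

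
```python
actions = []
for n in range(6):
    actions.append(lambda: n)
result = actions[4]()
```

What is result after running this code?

Step 1: The loop creates 6 lambdas, all referencing the same variable n.
Step 2: After the loop, n = 5 (final value).
Step 3: actions[4]() looks up n at call time and finds 5. This is the late binding gotcha. result = 5

The answer is 5.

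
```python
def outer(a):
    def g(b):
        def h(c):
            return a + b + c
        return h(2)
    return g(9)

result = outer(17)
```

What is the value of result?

Step 1: a = 17, b = 9, c = 2 across three nested scopes.
Step 2: h() accesses all three via LEGB rule.
Step 3: result = 17 + 9 + 2 = 28

The answer is 28.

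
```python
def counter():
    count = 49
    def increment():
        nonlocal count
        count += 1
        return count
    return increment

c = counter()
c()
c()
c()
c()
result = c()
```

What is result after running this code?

Step 1: counter() creates closure with count = 49.
Step 2: Each c() call increments count via nonlocal. After 5 calls: 49 + 5 = 54.
Step 3: result = 54

The answer is 54.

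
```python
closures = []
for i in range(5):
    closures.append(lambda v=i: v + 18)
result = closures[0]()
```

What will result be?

Step 1: Default argument v=i captures i's value at definition time.
Step 2: closures[0] was defined when i = 0, so v defaults to 0.
Step 3: result = 0 + 18 = 18 (default arg fixes the late binding issue)

The answer is 18.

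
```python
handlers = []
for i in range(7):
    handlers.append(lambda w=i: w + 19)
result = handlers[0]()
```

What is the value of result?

Step 1: Default argument w=i captures i's value at definition time.
Step 2: handlers[0] was defined when i = 0, so w defaults to 0.
Step 3: result = 0 + 19 = 19 (default arg fixes the late binding issue)

The answer is 19.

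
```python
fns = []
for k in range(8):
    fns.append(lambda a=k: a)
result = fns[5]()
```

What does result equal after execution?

Step 1: Default argument a=k captures k's value at each iteration.
Step 2: fns[5] captured a = 5 when k was 5.
Step 3: result = 5

The answer is 5.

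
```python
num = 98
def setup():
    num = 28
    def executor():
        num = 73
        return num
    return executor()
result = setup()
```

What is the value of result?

Step 1: Three scopes define num: global (98), setup (28), executor (73).
Step 2: executor() has its own local num = 73, which shadows both enclosing and global.
Step 3: result = 73 (local wins in LEGB)

The answer is 73.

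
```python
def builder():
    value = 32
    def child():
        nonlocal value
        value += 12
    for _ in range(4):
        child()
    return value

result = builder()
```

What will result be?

Step 1: value = 32.
Step 2: child() is called 4 times in a loop, each adding 12 via nonlocal.
Step 3: value = 32 + 12 * 4 = 80

The answer is 80.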